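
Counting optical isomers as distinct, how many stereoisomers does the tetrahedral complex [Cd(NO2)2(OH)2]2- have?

1

Only one geometric arrangement is possible.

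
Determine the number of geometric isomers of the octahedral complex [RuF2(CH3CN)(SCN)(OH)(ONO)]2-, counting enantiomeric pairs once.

An octahedron has six vertices in three trans pairs; every non-trans pair is cis.
Exhaustive case analysis gives 9 geometric isomers.

9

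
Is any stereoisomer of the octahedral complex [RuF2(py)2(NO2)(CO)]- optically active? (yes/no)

yes

In an octahedral complex each vertex has one trans partner and four cis neighbours.
Systematic placement gives 6 geometric isomers: F cis, py trans; F cis, py cis (3 arrangements, 2 chiral); F trans, py trans; F trans, py cis.
Of these, 2 lack any improper symmetry element and so occur as enantiomeric pairs, giving 6 + 2 = 8 stereoisomers in total.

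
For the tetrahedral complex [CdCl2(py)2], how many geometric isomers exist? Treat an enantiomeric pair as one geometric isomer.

1

In a tetrahedral complex all four positions are equivalent and every pair of ligands is adjacent — there is no cis/trans distinction.
Only one geometric arrangement is possible.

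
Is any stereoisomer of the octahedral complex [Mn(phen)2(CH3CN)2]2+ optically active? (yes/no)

yes

The six octahedral sites form three mutually perpendicular trans pairs.
Each phen is bidentate and must span two cis positions.
The distinct arrangements are (2 in all): CH3CN trans; CH3CN cis (chiral).
One of these lacks any improper symmetry element and so occurs as an enantiomeric pair, giving 2 + 1 = 3 stereoisomers in total.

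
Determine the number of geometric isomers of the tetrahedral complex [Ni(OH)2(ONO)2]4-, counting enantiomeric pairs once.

1

In a tetrahedral complex all four positions are equivalent and every pair of ligands is adjacent — there is no cis/trans distinction.
Only one geometric arrangement is possible.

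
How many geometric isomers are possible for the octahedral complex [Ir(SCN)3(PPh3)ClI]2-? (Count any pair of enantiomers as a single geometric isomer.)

4

Systematic placement gives 4 geometric isomers: SCN mer (3 arrangements); SCN fac (chiral).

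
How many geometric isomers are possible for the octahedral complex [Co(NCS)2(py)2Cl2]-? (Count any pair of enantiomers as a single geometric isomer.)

5

The six octahedral sites form three mutually perpendicular trans pairs.
Systematic placement gives 5 geometric isomers: NCS trans, py trans, Cl trans; NCS cis, py cis, Cl trans; NCS cis, py trans, Cl cis; NCS cis, py cis, Cl cis (chiral); NCS trans, py cis, Cl cis.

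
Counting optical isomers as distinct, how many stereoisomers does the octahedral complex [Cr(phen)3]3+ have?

The six octahedral sites form three mutually perpendicular trans pairs.
Each phen is bidentate and must span two cis positions.
Only one geometric arrangement is possible; it has no improper symmetry element, so it exists as a pair of enantiomers (2 stereoisomers).

2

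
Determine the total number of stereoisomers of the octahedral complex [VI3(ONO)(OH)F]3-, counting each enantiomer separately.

There are 4 geometric isomers: I mer (3 arrangements); I fac (chiral).
One of these lacks any improper symmetry element and so occurs as an enantiomeric pair, giving 4 + 1 = 5 stereoisomers in total.

5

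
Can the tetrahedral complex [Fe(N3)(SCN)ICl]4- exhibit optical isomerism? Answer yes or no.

All four vertices of a tetrahedron are equivalent and mutually adjacent, so cis/trans isomerism cannot arise.
Only one geometric arrangement is possible; it has no improper symmetry element, so it exists as a pair of enantiomers (2 stereoisomers).

yes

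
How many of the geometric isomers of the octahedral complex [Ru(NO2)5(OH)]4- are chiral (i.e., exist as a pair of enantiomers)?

The six octahedral sites form three mutually perpendicular trans pairs.
Only one geometric arrangement is possible.

0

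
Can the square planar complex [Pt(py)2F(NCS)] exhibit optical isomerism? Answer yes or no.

Working through the distinct placements yields 2 geometric isomers: py cis; py trans.
Each arrangement has an internal mirror plane or centre of symmetry, so none is chiral.

no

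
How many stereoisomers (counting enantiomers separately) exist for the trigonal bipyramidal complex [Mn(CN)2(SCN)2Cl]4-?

6

A trigonal bipyramid has two axial and three equatorial sites, which are chemically inequivalent.
Placing the ligands in turn and identifying arrangements related by rotation or reflection leaves 5 distinct geometric isomers.
One of these lacks any improper symmetry element and so occurs as an enantiomeric pair, giving 5 + 1 = 6 stereoisomers in total.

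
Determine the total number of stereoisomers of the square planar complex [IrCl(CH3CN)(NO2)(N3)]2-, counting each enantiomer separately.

3

In a square planar complex each vertex has one trans partner and two cis neighbours.
Working through the distinct placements yields 3 geometric isomers: (CH3CN/N3 trans, Cl/NO2 trans); (CH3CN/NO2 trans, Cl/N3 trans); (CH3CN/Cl trans, N3/NO2 trans).
Each arrangement has an internal mirror plane or centre of symmetry, so none is chiral.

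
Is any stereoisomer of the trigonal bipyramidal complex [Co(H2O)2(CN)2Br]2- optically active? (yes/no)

yes

In a trigonal bipyramid the two axial positions differ from the three equatorial ones.
Systematic enumeration (placing each ligand type in turn and discarding arrangements equivalent by rotation or reflection) gives 5 geometric isomers.
One of these lacks any improper symmetry element and so occurs as an enantiomeric pair, giving 5 + 1 = 6 stereoisomers in total.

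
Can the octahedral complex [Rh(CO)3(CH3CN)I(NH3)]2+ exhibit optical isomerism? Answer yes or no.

In an octahedral complex each vertex has one trans partner and four cis neighbours.
There are 4 geometric isomers: CO mer (3 arrangements); CO fac (chiral).
One of these lacks any improper symmetry element and so occurs as an enantiomeric pair, giving 4 + 1 = 5 stereoisomers in total.

yes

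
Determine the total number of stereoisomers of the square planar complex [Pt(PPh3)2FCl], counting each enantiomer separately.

2

The distinct arrangements are (2 in all): PPh3 cis; PPh3 trans.
Each arrangement has an internal mirror plane or centre of symmetry, so none is chiral.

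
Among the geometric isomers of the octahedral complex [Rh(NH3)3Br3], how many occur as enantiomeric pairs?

In an octahedral complex each vertex has one trans partner and four cis neighbours.
There are 2 geometric isomers: NH3 mer; NH3 fac.
Each arrangement has an internal mirror plane or centre of symmetry, so none is chiral.

0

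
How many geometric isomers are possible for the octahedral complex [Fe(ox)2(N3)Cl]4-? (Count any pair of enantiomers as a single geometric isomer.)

2

In an octahedral complex each vertex has one trans partner and four cis neighbours.
Each ox is bidentate and must span two cis positions.
There are 2 geometric isomers: N3 and Cl mutually trans; N3 and Cl mutually cis (chiral).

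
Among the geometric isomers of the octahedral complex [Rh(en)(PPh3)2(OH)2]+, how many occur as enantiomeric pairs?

In an octahedral complex each vertex has one trans partner and four cis neighbours.
Each en is bidentate and must span two cis positions.
The distinct arrangements are (3 in all): PPh3 cis, OH trans; PPh3 cis, OH cis (chiral); PPh3 trans, OH cis.
One of these lacks any improper symmetry element and so occurs as an enantiomeric pair, giving 3 + 1 = 4 stereoisomers in total.

1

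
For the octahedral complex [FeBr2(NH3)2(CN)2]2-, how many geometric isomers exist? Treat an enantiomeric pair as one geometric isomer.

An octahedron has six vertices in three trans pairs; every non-trans pair is cis.
Systematic placement gives 5 geometric isomers: Br trans, NH3 trans, CN trans; Br trans, NH3 cis, CN cis; Br cis, NH3 trans, CN cis; Br cis, NH3 cis, CN cis (chiral); Br cis, NH3 cis, CN trans.

5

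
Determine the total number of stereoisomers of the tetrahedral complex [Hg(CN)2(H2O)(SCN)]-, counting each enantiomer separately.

All four vertices of a tetrahedron are equivalent and mutually adjacent, so cis/trans isomerism cannot arise.
Only one geometric arrangement is possible.

1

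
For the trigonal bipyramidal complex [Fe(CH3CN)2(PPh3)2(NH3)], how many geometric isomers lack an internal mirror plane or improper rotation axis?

A trigonal bipyramid has two axial and three equatorial sites, which are chemically inequivalent.
Exhaustive case analysis gives 5 geometric isomers.
One of these lacks any improper symmetry element and so occurs as an enantiomeric pair, giving 5 + 1 = 6 stereoisomers in total.

1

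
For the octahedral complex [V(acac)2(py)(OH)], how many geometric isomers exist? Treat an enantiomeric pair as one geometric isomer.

2

In an octahedral complex each vertex has one trans partner and four cis neighbours.
Each acac is bidentate and must span two cis positions.
The distinct arrangements are (2 in all): py and OH mutually cis (chiral); py and OH mutually trans.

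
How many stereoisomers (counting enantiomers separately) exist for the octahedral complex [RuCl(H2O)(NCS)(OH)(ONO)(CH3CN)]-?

30

The six octahedral sites form three mutually perpendicular trans pairs.
Placing the ligands in turn and identifying arrangements related by rotation or reflection leaves 15 distinct geometric isomers.
Of these, 15 lack any improper symmetry element and so occur as enantiomeric pairs, giving 15 + 15 = 30 stereoisomers in total.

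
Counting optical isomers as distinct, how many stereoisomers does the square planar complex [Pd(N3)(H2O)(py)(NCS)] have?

3

A square has two trans pairs of vertices; adjacent vertices are cis.
Working through the distinct placements yields 3 geometric isomers: (H2O/NCS trans, N3/py trans); (H2O/py trans, N3/NCS trans); (H2O/N3 trans, NCS/py trans).
Each arrangement has an internal mirror plane or centre of symmetry, so none is chiral.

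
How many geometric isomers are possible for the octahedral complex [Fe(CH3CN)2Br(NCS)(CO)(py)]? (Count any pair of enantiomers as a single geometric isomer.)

An octahedron has six vertices in three trans pairs; every non-trans pair is cis.
Exhaustive case analysis gives 9 geometric isomers.

9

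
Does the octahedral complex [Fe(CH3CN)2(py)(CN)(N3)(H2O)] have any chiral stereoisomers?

Exhaustive case analysis gives 9 geometric isomers.
Of these, 6 lack any improper symmetry element and so occur as enantiomeric pairs, giving 9 + 6 = 15 stereoisomers in total.

yes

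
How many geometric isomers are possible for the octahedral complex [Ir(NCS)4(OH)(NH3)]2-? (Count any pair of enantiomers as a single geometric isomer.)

The six octahedral sites form three mutually perpendicular trans pairs.
Working through the distinct placements yields 2 geometric isomers: OH and NH3 mutually trans; OH and NH3 mutually cis.

2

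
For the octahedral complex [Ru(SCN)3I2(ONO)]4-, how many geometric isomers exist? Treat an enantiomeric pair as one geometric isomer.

3

An octahedron has six vertices in three trans pairs; every non-trans pair is cis.
Working through the distinct placements yields 3 geometric isomers: SCN mer, I trans; SCN mer, I cis; SCN fac, I cis.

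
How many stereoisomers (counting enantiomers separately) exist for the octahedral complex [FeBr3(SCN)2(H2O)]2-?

In an octahedral complex each vertex has one trans partner and four cis neighbours.
Working through the distinct placements yields 3 geometric isomers: Br mer, SCN trans; Br mer, SCN cis; Br fac, SCN cis.
Each arrangement has an internal mirror plane or centre of symmetry, so none is chiral.

3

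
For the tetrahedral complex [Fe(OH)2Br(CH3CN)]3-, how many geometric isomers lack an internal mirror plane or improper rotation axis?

All four vertices of a tetrahedron are equivalent and mutually adjacent, so cis/trans isomerism cannot arise.
Only one geometric arrangement is possible.

0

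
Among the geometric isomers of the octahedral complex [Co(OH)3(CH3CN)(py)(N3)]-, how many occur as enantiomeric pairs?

1

There are 4 geometric isomers: OH mer (3 arrangements); OH fac (chiral).
One of these lacks any improper symmetry element and so occurs as an enantiomeric pair, giving 4 + 1 = 5 stereoisomers in total.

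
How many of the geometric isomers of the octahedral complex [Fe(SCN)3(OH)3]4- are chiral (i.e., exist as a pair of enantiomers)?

0

An octahedron has six vertices in three trans pairs; every non-trans pair is cis.
Working through the distinct placements yields 2 geometric isomers: SCN mer; SCN fac.
Each arrangement has an internal mirror plane or centre of symmetry, so none is chiral.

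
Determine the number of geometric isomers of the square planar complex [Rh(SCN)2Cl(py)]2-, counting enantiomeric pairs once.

Systematic placement gives 2 geometric isomers: SCN cis; SCN trans.

2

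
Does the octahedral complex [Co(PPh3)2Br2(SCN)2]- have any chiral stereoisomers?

An octahedron has six vertices in three trans pairs; every non-trans pair is cis.
There are 5 geometric isomers: PPh3 trans, Br trans, SCN trans; PPh3 cis, Br trans, SCN cis; PPh3 cis, Br cis, SCN trans; PPh3 cis, Br cis, SCN cis (chiral); PPh3 trans, Br cis, SCN cis.
One of these lacks any improper symmetry element and so occurs as an enantiomeric pair, giving 5 + 1 = 6 stereoisomers in total.

yes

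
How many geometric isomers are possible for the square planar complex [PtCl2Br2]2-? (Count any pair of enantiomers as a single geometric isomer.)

2

A square has two trans pairs of vertices; adjacent vertices are cis.
Systematic placement gives 2 geometric isomers: Cl cis; Cl trans.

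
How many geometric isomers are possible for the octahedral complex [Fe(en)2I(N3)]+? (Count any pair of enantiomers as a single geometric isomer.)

Each en is bidentate and must span two cis positions.
Systematic placement gives 2 geometric isomers: I and N3 mutually trans; I and N3 mutually cis (chiral).

2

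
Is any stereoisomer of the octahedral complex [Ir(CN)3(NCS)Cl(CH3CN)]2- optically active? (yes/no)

Systematic placement gives 4 geometric isomers: CN mer (3 arrangements); CN fac (chiral).
One of these lacks any improper symmetry element and so occurs as an enantiomeric pair, giving 4 + 1 = 5 stereoisomers in total.

yes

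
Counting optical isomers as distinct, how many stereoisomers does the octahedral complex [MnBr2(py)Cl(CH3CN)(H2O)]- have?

15

The six octahedral sites form three mutually perpendicular trans pairs.
Systematic enumeration (placing each ligand type in turn and discarding arrangements equivalent by rotation or reflection) gives 9 geometric isomers.
Of these, 6 lack any improper symmetry element and so occur as enantiomeric pairs, giving 9 + 6 = 15 stereoisomers in total.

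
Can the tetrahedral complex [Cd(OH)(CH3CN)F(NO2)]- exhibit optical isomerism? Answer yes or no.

yes

Only one geometric arrangement is possible; it has no improper symmetry element, so it exists as a pair of enantiomers (2 stereoisomers).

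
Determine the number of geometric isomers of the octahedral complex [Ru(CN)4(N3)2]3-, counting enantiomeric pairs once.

2

An octahedron has six vertices in three trans pairs; every non-trans pair is cis.
Systematic placement gives 2 geometric isomers: N3 trans; N3 cis.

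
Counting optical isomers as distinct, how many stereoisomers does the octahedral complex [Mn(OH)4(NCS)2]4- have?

In an octahedral complex each vertex has one trans partner and four cis neighbours.
There are 2 geometric isomers: NCS trans; NCS cis.
Each arrangement has an internal mirror plane or centre of symmetry, so none is chiral.

2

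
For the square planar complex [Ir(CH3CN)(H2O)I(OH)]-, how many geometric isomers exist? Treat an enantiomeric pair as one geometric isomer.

3

In a square planar complex each vertex has one trans partner and two cis neighbours.
The distinct arrangements are (3 in all): (CH3CN/I trans, H2O/OH trans); (CH3CN/OH trans, H2O/I trans); (CH3CN/H2O trans, I/OH trans).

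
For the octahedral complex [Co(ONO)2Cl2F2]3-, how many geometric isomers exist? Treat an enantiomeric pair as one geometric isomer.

The six octahedral sites form three mutually perpendicular trans pairs.
The distinct arrangements are (5 in all): ONO trans, Cl trans, F trans; ONO cis, Cl trans, F cis; ONO trans, Cl cis, F cis; ONO cis, Cl cis, F cis (chiral); ONO cis, Cl cis, F trans.

5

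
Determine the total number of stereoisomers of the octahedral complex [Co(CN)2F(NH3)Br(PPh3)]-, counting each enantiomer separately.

15

An octahedron has six vertices in three trans pairs; every non-trans pair is cis.
Exhaustive case analysis gives 9 geometric isomers.
Of these, 6 lack any improper symmetry element and so occur as enantiomeric pairs, giving 9 + 6 = 15 stereoisomers in total.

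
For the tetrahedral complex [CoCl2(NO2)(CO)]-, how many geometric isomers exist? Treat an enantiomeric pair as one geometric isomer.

1

In a tetrahedral complex all four positions are equivalent and every pair of ligands is adjacent — there is no cis/trans distinction.
Only one geometric arrangement is possible.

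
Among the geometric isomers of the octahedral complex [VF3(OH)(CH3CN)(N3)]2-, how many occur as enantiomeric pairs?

In an octahedral complex each vertex has one trans partner and four cis neighbours.
Working through the distinct placements yields 4 geometric isomers: F mer (3 arrangements); F fac (chiral).
One of these lacks any improper symmetry element and so occurs as an enantiomeric pair, giving 4 + 1 = 5 stereoisomers in total.

1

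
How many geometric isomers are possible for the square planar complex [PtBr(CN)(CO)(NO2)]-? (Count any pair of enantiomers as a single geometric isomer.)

In a square planar complex each vertex has one trans partner and two cis neighbours.
Working through the distinct placements yields 3 geometric isomers: (Br/CO trans, CN/NO2 trans); (Br/NO2 trans, CN/CO trans); (Br/CN trans, CO/NO2 trans).

3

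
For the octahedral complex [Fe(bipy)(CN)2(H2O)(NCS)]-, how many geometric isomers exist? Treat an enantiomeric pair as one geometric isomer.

4

Each bipy is bidentate and must span two cis positions.
The distinct arrangements are (4 in all): CN trans; CN cis (3 arrangements, 2 chiral).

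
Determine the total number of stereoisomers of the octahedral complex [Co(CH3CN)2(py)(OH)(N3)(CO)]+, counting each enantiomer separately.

In an octahedral complex each vertex has one trans partner and four cis neighbours.
Placing the ligands in turn and identifying arrangements related by rotation or reflection leaves 9 distinct geometric isomers.
Of these, 6 lack any improper symmetry element and so occur as enantiomeric pairs, giving 9 + 6 = 15 stereoisomers in total.

15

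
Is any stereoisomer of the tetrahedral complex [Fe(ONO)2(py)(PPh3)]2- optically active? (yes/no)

All four vertices of a tetrahedron are equivalent and mutually adjacent, so cis/trans isomerism cannot arise.
Only one geometric arrangement is possible.

no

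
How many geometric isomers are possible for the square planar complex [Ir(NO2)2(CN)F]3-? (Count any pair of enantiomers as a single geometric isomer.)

2

A square has two trans pairs of vertices; adjacent vertices are cis.
Working through the distinct placements yields 2 geometric isomers: NO2 cis; NO2 trans.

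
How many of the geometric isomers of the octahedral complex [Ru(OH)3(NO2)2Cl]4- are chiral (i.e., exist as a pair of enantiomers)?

An octahedron has six vertices in three trans pairs; every non-trans pair is cis.
Working through the distinct placements yields 3 geometric isomers: OH mer, NO2 cis; OH mer, NO2 trans; OH fac, NO2 cis.
Each arrangement has an internal mirror plane or centre of symmetry, so none is chiral.

0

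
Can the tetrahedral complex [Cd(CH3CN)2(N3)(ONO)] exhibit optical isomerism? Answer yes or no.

All four vertices of a tetrahedron are equivalent and mutually adjacent, so cis/trans isomerism cannot arise.
Only one geometric arrangement is possible.

no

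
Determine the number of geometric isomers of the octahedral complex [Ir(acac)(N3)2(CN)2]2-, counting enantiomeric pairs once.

3

Each acac is bidentate and must span two cis positions.
The distinct arrangements are (3 in all): N3 cis, CN trans; N3 cis, CN cis (chiral); N3 trans, CN cis.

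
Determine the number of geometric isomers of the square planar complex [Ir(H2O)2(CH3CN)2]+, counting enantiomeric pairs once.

2

A square has two trans pairs of vertices; adjacent vertices are cis.
There are 2 geometric isomers: H2O cis; H2O trans.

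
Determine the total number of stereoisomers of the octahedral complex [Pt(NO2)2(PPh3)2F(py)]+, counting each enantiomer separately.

8

An octahedron has six vertices in three trans pairs; every non-trans pair is cis.
The distinct arrangements are (6 in all): NO2 cis, PPh3 cis (3 arrangements, 2 chiral); NO2 cis, PPh3 trans; NO2 trans, PPh3 cis; NO2 trans, PPh3 trans.
Of these, 2 lack any improper symmetry element and so occur as enantiomeric pairs, giving 6 + 2 = 8 stereoisomers in total.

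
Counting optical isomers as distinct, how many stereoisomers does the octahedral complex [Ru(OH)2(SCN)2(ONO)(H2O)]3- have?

8

In an octahedral complex each vertex has one trans partner and four cis neighbours.
Systematic placement gives 6 geometric isomers: OH cis, SCN trans; OH cis, SCN cis (3 arrangements, 2 chiral); OH trans, SCN trans; OH trans, SCN cis.
Of these, 2 lack any improper symmetry element and so occur as enantiomeric pairs, giving 6 + 2 = 8 stereoisomers in total.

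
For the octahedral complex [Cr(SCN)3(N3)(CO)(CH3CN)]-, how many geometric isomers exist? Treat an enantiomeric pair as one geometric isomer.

The six octahedral sites form three mutually perpendicular trans pairs.
There are 4 geometric isomers: SCN mer (3 arrangements); SCN fac (chiral).

4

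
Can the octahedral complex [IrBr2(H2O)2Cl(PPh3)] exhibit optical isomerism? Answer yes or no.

The six octahedral sites form three mutually perpendicular trans pairs.
Working through the distinct placements yields 6 geometric isomers: Br trans, H2O cis; Br trans, H2O trans; Br cis, H2O cis (3 arrangements, 2 chiral); Br cis, H2O trans.
Of these, 2 lack any improper symmetry element and so occur as enantiomeric pairs, giving 6 + 2 = 8 stereoisomers in total.

yes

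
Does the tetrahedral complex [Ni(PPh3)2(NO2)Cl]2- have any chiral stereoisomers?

no

All four vertices of a tetrahedron are equivalent and mutually adjacent, so cis/trans isomerism cannot arise.
Only one geometric arrangement is possible.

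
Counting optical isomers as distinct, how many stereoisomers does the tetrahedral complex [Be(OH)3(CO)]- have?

In a tetrahedral complex all four positions are equivalent and every pair of ligands is adjacent — there is no cis/trans distinction.
Only one geometric arrangement is possible.

1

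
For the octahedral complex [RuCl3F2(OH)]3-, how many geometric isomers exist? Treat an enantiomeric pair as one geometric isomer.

3

In an octahedral complex each vertex has one trans partner and four cis neighbours.
Working through the distinct placements yields 3 geometric isomers: Cl mer, F cis; Cl mer, F trans; Cl fac, F cis.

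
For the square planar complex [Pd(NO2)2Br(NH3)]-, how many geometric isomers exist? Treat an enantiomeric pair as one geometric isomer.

2

In a square planar complex each vertex has one trans partner and two cis neighbours.
Systematic placement gives 2 geometric isomers: NO2 cis; NO2 trans.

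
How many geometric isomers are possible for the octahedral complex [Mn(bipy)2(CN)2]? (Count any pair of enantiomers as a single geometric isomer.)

2

The six octahedral sites form three mutually perpendicular trans pairs.
Each bipy is bidentate and must span two cis positions.
The distinct arrangements are (2 in all): CN trans; CN cis (chiral).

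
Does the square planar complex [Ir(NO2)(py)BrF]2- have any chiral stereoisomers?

The distinct arrangements are (3 in all): (Br/NO2 trans, F/py trans); (Br/py trans, F/NO2 trans); (Br/F trans, NO2/py trans).
Each arrangement has an internal mirror plane or centre of symmetry, so none is chiral.

no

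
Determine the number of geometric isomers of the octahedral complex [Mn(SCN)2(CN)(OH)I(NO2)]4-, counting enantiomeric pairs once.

9

The six octahedral sites form three mutually perpendicular trans pairs.
Exhaustive case analysis gives 9 geometric isomers.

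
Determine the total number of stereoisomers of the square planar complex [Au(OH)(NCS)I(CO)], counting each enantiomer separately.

The distinct arrangements are (3 in all): (CO/NCS trans, I/OH trans); (CO/OH trans, I/NCS trans); (CO/I trans, NCS/OH trans).
Each arrangement has an internal mirror plane or centre of symmetry, so none is chiral.

3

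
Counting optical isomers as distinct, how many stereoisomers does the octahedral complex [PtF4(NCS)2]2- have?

2

The six octahedral sites form three mutually perpendicular trans pairs.
Systematic placement gives 2 geometric isomers: NCS trans; NCS cis.
Each arrangement has an internal mirror plane or centre of symmetry, so none is chiral.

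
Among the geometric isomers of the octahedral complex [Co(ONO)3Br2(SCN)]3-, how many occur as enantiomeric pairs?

0

There are 3 geometric isomers: ONO mer, Br trans; ONO fac, Br cis; ONO mer, Br cis.
Each arrangement has an internal mirror plane or centre of symmetry, so none is chiral.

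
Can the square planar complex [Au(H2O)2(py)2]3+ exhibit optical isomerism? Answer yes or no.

A square has two trans pairs of vertices; adjacent vertices are cis.
There are 2 geometric isomers: H2O cis; H2O trans.
Each arrangement has an internal mirror plane or centre of symmetry, so none is chiral.

no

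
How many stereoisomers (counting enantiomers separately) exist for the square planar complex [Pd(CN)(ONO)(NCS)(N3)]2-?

3

Working through the distinct placements yields 3 geometric isomers: (CN/NCS trans, N3/ONO trans); (CN/ONO trans, N3/NCS trans); (CN/N3 trans, NCS/ONO trans).
Each arrangement has an internal mirror plane or centre of symmetry, so none is chiral.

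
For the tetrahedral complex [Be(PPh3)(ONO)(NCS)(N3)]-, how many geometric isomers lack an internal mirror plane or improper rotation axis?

1

In a tetrahedral complex all four positions are equivalent and every pair of ligands is adjacent — there is no cis/trans distinction.
Only one geometric arrangement is possible; it has no improper symmetry element, so it exists as a pair of enantiomers (2 stereoisomers).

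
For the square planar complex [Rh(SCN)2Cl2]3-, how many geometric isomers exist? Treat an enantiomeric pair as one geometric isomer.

Working through the distinct placements yields 2 geometric isomers: SCN cis; SCN trans.

2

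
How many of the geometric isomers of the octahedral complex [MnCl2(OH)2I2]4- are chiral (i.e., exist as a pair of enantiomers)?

Systematic placement gives 5 geometric isomers: Cl trans, OH trans, I trans; Cl trans, OH cis, I cis; Cl cis, OH trans, I cis; Cl cis, OH cis, I cis (chiral); Cl cis, OH cis, I trans.
One of these lacks any improper symmetry element and so occurs as an enantiomeric pair, giving 5 + 1 = 6 stereoisomers in total.

1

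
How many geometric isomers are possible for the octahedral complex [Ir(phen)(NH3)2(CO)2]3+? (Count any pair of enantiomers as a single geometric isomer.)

3

The six octahedral sites form three mutually perpendicular trans pairs.
Each phen is bidentate and must span two cis positions.
The distinct arrangements are (3 in all): NH3 cis, CO trans; NH3 cis, CO cis (chiral); NH3 trans, CO cis.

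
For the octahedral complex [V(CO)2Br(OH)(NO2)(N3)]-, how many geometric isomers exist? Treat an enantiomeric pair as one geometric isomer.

9

In an octahedral complex each vertex has one trans partner and four cis neighbours.
Exhaustive case analysis gives 9 geometric isomers.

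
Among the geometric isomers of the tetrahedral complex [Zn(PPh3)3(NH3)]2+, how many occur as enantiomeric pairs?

Only one geometric arrangement is possible.

0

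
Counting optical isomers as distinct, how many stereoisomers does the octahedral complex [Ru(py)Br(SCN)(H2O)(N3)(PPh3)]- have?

An octahedron has six vertices in three trans pairs; every non-trans pair is cis.
Exhaustive case analysis gives 15 geometric isomers.
Of these, 15 lack any improper symmetry element and so occur as enantiomeric pairs, giving 15 + 15 = 30 stereoisomers in total.

30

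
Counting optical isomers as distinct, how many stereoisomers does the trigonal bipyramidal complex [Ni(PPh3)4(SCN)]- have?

2

A trigonal bipyramid has two axial and three equatorial sites, which are chemically inequivalent.
The distinct arrangements are (2 in all): SCN equatorial; SCN axial.
Each arrangement has an internal mirror plane or centre of symmetry, so none is chiral.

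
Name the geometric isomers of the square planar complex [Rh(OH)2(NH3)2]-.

In a square planar complex each vertex has one trans partner and two cis neighbours.
Working through the distinct placements yields 2 geometric isomers: OH cis; OH trans.

cis and trans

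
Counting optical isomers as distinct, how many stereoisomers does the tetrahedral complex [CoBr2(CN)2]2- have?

All four vertices of a tetrahedron are equivalent and mutually adjacent, so cis/trans isomerism cannot arise.
Only one geometric arrangement is possible.

1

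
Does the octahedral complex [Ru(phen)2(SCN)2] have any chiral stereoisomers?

yes

The six octahedral sites form three mutually perpendicular trans pairs.
Each phen is bidentate and must span two cis positions.
There are 2 geometric isomers: SCN trans; SCN cis (chiral).
One of these lacks any improper symmetry element and so occurs as an enantiomeric pair, giving 2 + 1 = 3 stereoisomers in total.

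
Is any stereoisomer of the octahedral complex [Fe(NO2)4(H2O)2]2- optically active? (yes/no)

In an octahedral complex each vertex has one trans partner and four cis neighbours.
Working through the distinct placements yields 2 geometric isomers: H2O trans; H2O cis.
Each arrangement has an internal mirror plane or centre of symmetry, so none is chiral.

no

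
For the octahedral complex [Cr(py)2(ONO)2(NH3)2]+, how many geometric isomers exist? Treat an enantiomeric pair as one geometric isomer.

Systematic placement gives 5 geometric isomers: py trans, ONO trans, NH3 trans; py cis, ONO cis, NH3 trans; py trans, ONO cis, NH3 cis; py cis, ONO cis, NH3 cis (chiral); py cis, ONO trans, NH3 cis.

5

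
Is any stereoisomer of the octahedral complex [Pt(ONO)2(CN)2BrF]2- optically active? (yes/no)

An octahedron has six vertices in three trans pairs; every non-trans pair is cis.
Working through the distinct placements yields 6 geometric isomers: ONO trans, CN cis; ONO cis, CN cis (3 arrangements, 2 chiral); ONO trans, CN trans; ONO cis, CN trans.
Of these, 2 lack any improper symmetry element and so occur as enantiomeric pairs, giving 6 + 2 = 8 stereoisomers in total.

yes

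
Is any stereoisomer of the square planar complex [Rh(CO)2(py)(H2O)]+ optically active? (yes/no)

In a square planar complex each vertex has one trans partner and two cis neighbours.
Working through the distinct placements yields 2 geometric isomers: CO cis; CO trans.
Each arrangement has an internal mirror plane or centre of symmetry, so none is chiral.

no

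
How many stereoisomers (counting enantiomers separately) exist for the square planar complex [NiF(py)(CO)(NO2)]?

3

A square has two trans pairs of vertices; adjacent vertices are cis.
The distinct arrangements are (3 in all): (CO/NO2 trans, F/py trans); (CO/py trans, F/NO2 trans); (CO/F trans, NO2/py trans).
Each arrangement has an internal mirror plane or centre of symmetry, so none is chiral.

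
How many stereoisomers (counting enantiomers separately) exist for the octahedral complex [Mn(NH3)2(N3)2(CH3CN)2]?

There are 5 geometric isomers: NH3 trans, N3 trans, CH3CN trans; NH3 cis, N3 cis, CH3CN trans; NH3 trans, N3 cis, CH3CN cis; NH3 cis, N3 cis, CH3CN cis (chiral); NH3 cis, N3 trans, CH3CN cis.
One of these lacks any improper symmetry element and so occurs as an enantiomeric pair, giving 5 + 1 = 6 stereoisomers in total.

6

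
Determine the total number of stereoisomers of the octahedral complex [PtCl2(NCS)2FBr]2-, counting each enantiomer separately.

8

The six octahedral sites form three mutually perpendicular trans pairs.
Working through the distinct placements yields 6 geometric isomers: Cl cis, NCS trans; Cl cis, NCS cis (3 arrangements, 2 chiral); Cl trans, NCS trans; Cl trans, NCS cis.
Of these, 2 lack any improper symmetry element and so occur as enantiomeric pairs, giving 6 + 2 = 8 stereoisomers in total.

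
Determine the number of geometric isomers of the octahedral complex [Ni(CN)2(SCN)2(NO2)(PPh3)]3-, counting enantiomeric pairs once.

6

There are 6 geometric isomers: CN trans, SCN trans; CN trans, SCN cis; CN cis, SCN trans; CN cis, SCN cis (3 arrangements, 2 chiral).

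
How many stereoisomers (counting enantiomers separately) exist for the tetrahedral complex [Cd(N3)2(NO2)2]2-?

In a tetrahedral complex all four positions are equivalent and every pair of ligands is adjacent — there is no cis/trans distinction.
Only one geometric arrangement is possible.

1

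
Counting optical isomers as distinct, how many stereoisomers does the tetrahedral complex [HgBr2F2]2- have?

1

In a tetrahedral complex all four positions are equivalent and every pair of ligands is adjacent — there is no cis/trans distinction.
Only one geometric arrangement is possible.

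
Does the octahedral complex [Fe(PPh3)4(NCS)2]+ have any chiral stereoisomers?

The six octahedral sites form three mutually perpendicular trans pairs.
There are 2 geometric isomers: NCS trans; NCS cis.
Each arrangement has an internal mirror plane or centre of symmetry, so none is chiral.

no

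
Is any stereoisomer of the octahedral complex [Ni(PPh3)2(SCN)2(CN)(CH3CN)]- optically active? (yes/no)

yes

There are 6 geometric isomers: PPh3 trans, SCN trans; PPh3 cis, SCN cis (3 arrangements, 2 chiral); PPh3 cis, SCN trans; PPh3 trans, SCN cis.
Of these, 2 lack any improper symmetry element and so occur as enantiomeric pairs, giving 6 + 2 = 8 stereoisomers in total.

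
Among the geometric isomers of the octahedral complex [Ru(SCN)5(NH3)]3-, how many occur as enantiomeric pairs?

0

An octahedron has six vertices in three trans pairs; every non-trans pair is cis.
Only one geometric arrangement is possible.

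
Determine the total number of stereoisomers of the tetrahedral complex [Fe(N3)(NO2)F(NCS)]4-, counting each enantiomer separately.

In a tetrahedral complex all four positions are equivalent and every pair of ligands is adjacent — there is no cis/trans distinction.
Only one geometric arrangement is possible; it has no improper symmetry element, so it exists as a pair of enantiomers (2 stereoisomers).

2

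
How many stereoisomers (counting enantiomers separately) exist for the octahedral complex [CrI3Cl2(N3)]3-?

3

The six octahedral sites form three mutually perpendicular trans pairs.
There are 3 geometric isomers: I mer, Cl trans; I fac, Cl cis; I mer, Cl cis.
Each arrangement has an internal mirror plane or centre of symmetry, so none is chiral.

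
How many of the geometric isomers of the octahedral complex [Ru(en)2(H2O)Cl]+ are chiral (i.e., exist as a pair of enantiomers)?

1

An octahedron has six vertices in three trans pairs; every non-trans pair is cis.
Each en is bidentate and must span two cis positions.
There are 2 geometric isomers: H2O and Cl mutually trans; H2O and Cl mutually cis (chiral).
One of these lacks any improper symmetry element and so occurs as an enantiomeric pair, giving 2 + 1 = 3 stereoisomers in total.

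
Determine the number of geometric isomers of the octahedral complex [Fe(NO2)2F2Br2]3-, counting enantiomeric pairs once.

5

The six octahedral sites form three mutually perpendicular trans pairs.
The distinct arrangements are (5 in all): NO2 trans, F trans, Br trans; NO2 cis, F cis, Br trans; NO2 trans, F cis, Br cis; NO2 cis, F cis, Br cis (chiral); NO2 cis, F trans, Br cis.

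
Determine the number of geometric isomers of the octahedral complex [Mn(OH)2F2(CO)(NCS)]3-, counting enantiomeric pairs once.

In an octahedral complex each vertex has one trans partner and four cis neighbours.
There are 6 geometric isomers: OH trans, F cis; OH cis, F cis (3 arrangements, 2 chiral); OH trans, F trans; OH cis, F trans.

6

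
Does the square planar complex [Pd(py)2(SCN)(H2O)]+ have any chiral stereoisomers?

no

In a square planar complex each vertex has one trans partner and two cis neighbours.
The distinct arrangements are (2 in all): py cis; py trans.
Each arrangement has an internal mirror plane or centre of symmetry, so none is chiral.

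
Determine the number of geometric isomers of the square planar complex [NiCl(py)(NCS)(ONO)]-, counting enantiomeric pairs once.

In a square planar complex each vertex has one trans partner and two cis neighbours.
Working through the distinct placements yields 3 geometric isomers: (Cl/ONO trans, NCS/py trans); (Cl/py trans, NCS/ONO trans); (Cl/NCS trans, ONO/py trans).

3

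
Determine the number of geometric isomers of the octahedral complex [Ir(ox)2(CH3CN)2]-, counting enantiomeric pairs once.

An octahedron has six vertices in three trans pairs; every non-trans pair is cis.
Each ox is bidentate and must span two cis positions.
The distinct arrangements are (2 in all): CH3CN trans; CH3CN cis (chiral).

2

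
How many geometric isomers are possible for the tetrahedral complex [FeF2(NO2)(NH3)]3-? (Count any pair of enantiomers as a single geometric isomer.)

All four vertices of a tetrahedron are equivalent and mutually adjacent, so cis/trans isomerism cannot arise.
Only one geometric arrangement is possible.

1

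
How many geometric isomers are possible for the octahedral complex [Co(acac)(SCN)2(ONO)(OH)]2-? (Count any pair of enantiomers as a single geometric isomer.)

4

An octahedron has six vertices in three trans pairs; every non-trans pair is cis.
Each acac is bidentate and must span two cis positions.
Systematic placement gives 4 geometric isomers: SCN cis (3 arrangements, 2 chiral); SCN trans.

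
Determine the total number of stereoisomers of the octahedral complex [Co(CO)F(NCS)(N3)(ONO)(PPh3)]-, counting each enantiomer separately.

30

Placing the ligands in turn and identifying arrangements related by rotation or reflection leaves 15 distinct geometric isomers.
Of these, 15 lack any improper symmetry element and so occur as enantiomeric pairs, giving 15 + 15 = 30 stereoisomers in total.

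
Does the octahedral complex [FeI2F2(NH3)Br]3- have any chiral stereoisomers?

The six octahedral sites form three mutually perpendicular trans pairs.
The distinct arrangements are (6 in all): I cis, F cis (3 arrangements, 2 chiral); I trans, F cis; I cis, F trans; I trans, F trans.
Of these, 2 lack any improper symmetry element and so occur as enantiomeric pairs, giving 6 + 2 = 8 stereoisomers in total.

yes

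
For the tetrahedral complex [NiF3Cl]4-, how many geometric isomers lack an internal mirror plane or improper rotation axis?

0

In a tetrahedral complex all four positions are equivalent and every pair of ligands is adjacent — there is no cis/trans distinction.
Only one geometric arrangement is possible.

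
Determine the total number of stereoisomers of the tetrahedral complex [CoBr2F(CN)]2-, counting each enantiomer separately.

1

All four vertices of a tetrahedron are equivalent and mutually adjacent, so cis/trans isomerism cannot arise.
Only one geometric arrangement is possible.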